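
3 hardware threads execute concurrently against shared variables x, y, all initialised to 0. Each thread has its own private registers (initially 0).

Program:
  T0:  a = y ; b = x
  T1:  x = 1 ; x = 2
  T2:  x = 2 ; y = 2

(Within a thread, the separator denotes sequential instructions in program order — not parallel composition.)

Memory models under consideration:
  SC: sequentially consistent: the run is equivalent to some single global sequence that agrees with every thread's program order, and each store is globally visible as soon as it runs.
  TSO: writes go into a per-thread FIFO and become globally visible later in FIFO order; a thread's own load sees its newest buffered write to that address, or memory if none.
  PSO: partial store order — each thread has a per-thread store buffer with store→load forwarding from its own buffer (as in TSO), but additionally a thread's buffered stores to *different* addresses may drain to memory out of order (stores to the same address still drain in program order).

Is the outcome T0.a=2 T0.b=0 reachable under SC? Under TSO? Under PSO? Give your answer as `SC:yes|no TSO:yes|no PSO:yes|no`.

SC:no TSO:no PSO:yes

outcome vector order: (T0.a,T0.b)
SC: 5 outcomes — {00; 01; 02; 21; 22}
TSO: 5 outcomes — {00; 01; 02; 21; 22}
PSO: 6 outcomes — {00; 01; 02; 20; 21; 22}
target 20 ∈ {PSO}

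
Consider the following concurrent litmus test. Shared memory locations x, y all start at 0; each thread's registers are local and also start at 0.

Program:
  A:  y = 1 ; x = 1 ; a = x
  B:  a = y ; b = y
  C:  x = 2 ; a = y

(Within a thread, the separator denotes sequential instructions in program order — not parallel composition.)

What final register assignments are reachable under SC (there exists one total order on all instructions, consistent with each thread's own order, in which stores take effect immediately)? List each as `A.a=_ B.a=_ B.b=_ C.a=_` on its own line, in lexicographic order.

A.a=1 B.a=0 B.b=0 C.a=0
A.a=1 B.a=0 B.b=0 C.a=1
A.a=1 B.a=0 B.b=1 C.a=0
A.a=1 B.a=0 B.b=1 C.a=1
A.a=1 B.a=1 B.b=1 C.a=0
A.a=1 B.a=1 B.b=1 C.a=1
A.a=2 B.a=0 B.b=0 C.a=1
A.a=2 B.a=0 B.b=1 C.a=1
A.a=2 B.a=1 B.b=1 C.a=1

outcome vector order: (A.a,B.a,B.b,C.a)
|SC outcomes| = 9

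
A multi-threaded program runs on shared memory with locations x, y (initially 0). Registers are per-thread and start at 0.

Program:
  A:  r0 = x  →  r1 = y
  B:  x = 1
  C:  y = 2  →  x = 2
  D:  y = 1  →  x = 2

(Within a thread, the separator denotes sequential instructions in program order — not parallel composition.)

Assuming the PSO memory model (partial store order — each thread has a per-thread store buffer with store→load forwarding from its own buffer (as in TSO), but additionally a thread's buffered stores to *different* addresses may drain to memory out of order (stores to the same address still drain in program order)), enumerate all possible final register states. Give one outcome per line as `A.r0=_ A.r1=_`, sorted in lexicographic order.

A.r0=0 A.r1=0
A.r0=0 A.r1=1
A.r0=0 A.r1=2
A.r0=1 A.r1=0
A.r0=1 A.r1=1
A.r0=1 A.r1=2
A.r0=2 A.r1=0
A.r0=2 A.r1=1
A.r0=2 A.r1=2

outcome vector order: (A.r0,A.r1)
|PSO outcomes| = 9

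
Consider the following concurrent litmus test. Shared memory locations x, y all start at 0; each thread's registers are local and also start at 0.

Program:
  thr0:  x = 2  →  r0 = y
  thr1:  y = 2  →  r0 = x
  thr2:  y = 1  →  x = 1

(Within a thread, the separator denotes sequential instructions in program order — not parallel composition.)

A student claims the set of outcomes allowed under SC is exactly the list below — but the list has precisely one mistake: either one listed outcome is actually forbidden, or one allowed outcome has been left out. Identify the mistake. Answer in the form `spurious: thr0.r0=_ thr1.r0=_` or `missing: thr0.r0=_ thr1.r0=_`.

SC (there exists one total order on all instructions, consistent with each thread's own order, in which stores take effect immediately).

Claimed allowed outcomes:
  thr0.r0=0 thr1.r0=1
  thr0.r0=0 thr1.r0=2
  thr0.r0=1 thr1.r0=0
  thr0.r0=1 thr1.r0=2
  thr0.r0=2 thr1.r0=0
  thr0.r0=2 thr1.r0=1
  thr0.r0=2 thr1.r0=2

outcome vector order: (thr0.r0,thr1.r0)
[SC] allowed = {0/1 0/2 1/0 1/1 1/2 2/0 2/1 2/2}
SC∖claimed = {1/1}

missing: thr0.r0=1 thr1.r0=1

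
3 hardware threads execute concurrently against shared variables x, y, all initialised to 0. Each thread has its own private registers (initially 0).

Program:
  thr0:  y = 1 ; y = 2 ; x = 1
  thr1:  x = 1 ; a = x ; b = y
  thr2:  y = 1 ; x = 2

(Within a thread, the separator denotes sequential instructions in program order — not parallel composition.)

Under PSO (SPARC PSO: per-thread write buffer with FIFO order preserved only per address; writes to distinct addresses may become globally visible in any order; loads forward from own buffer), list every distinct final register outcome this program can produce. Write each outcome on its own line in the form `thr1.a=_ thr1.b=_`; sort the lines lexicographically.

thr1.a=1 thr1.b=0
thr1.a=1 thr1.b=1
thr1.a=1 thr1.b=2
thr1.a=2 thr1.b=0
thr1.a=2 thr1.b=1
thr1.a=2 thr1.b=2

outcome vector order: (thr1.a,thr1.b)
|PSO outcomes| = 6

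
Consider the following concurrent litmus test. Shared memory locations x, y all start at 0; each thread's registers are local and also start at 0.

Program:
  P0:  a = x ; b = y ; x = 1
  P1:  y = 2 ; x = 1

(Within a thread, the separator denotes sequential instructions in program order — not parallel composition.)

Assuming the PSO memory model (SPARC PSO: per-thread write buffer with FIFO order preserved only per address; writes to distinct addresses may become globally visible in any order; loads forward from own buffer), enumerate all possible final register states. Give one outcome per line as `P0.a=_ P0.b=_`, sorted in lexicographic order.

P0.a=0 P0.b=0
P0.a=0 P0.b=2
P0.a=1 P0.b=0
P0.a=1 P0.b=2

outcome vector order: (P0.a,P0.b)
|PSO outcomes| = 4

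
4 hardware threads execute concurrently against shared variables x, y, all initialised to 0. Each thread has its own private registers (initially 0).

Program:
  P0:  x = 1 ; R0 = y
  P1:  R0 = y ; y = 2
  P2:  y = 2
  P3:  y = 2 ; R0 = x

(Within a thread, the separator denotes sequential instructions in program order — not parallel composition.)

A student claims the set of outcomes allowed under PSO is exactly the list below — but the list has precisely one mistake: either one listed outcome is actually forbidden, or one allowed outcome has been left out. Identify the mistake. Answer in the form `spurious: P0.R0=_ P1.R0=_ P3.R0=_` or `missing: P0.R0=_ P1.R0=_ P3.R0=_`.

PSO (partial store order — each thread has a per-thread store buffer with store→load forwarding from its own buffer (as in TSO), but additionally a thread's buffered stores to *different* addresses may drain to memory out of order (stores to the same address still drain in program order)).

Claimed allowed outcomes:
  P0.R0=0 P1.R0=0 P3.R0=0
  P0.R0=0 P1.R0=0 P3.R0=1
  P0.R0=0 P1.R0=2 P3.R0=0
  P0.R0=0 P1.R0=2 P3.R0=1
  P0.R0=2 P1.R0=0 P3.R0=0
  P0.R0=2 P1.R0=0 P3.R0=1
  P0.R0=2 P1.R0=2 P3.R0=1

missing: P0.R0=2 P1.R0=2 P3.R0=0

outcome vector order: (P0.R0,P1.R0,P3.R0)
PSO (8): 0/0/0; 0/0/1; 0/2/0; 0/2/1; 2/0/0; 2/0/1; 2/2/0; 2/2/1
PSO∖claimed = {2/2/0}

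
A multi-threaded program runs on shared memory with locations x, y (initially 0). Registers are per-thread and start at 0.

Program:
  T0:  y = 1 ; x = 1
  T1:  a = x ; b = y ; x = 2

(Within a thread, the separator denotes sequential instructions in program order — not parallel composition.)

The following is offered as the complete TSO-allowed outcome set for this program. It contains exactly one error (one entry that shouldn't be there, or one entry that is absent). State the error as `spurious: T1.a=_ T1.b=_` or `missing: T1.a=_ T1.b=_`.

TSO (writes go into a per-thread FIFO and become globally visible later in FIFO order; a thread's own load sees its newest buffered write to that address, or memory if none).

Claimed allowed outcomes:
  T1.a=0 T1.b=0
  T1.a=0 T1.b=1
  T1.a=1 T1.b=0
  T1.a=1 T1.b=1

outcome vector order: (T1.a,T1.b)
TSO (3): 00; 01; 11
claimed∖TSO = {10}

spurious: T1.a=1 T1.b=0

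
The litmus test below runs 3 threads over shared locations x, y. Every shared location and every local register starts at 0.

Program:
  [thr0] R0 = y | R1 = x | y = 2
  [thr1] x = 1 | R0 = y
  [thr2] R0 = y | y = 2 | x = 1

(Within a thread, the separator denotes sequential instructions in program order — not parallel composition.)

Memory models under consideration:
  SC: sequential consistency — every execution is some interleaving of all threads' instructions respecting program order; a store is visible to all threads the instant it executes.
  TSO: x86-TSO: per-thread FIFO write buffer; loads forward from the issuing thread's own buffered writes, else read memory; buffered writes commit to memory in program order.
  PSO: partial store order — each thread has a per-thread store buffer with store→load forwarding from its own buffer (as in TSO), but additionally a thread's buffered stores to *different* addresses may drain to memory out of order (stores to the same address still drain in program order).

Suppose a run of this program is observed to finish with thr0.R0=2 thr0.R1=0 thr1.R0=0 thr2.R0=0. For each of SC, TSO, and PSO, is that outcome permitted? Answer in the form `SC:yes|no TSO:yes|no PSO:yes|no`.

outcome vector order: (thr0.R0,thr0.R1,thr1.R0,thr2.R0)
under SC → <0 0 0 0>; <0 0 0 2>; <0 0 2 0>; <0 0 2 2>; <0 1 0 0>; <0 1 0 2>; <0 1 2 0>; <0 1 2 2>; <2 0 2 0>; <2 1 0 0>; <2 1 2 0>
under TSO → <0 0 0 0>; <0 0 0 2>; <0 0 2 0>; <0 0 2 2>; <0 1 0 0>; <0 1 0 2>; <0 1 2 0>; <0 1 2 2>; <2 0 0 0>; <2 0 2 0>; <2 1 0 0>; <2 1 2 0>
under PSO → <0 0 0 0>; <0 0 0 2>; <0 0 2 0>; <0 0 2 2>; <0 1 0 0>; <0 1 0 2>; <0 1 2 0>; <0 1 2 2>; <2 0 0 0>; <2 0 2 0>; <2 1 0 0>; <2 1 2 0>
target <2 0 0 0> ∈ {TSO,PSO}

SC:no TSO:yes PSO:yes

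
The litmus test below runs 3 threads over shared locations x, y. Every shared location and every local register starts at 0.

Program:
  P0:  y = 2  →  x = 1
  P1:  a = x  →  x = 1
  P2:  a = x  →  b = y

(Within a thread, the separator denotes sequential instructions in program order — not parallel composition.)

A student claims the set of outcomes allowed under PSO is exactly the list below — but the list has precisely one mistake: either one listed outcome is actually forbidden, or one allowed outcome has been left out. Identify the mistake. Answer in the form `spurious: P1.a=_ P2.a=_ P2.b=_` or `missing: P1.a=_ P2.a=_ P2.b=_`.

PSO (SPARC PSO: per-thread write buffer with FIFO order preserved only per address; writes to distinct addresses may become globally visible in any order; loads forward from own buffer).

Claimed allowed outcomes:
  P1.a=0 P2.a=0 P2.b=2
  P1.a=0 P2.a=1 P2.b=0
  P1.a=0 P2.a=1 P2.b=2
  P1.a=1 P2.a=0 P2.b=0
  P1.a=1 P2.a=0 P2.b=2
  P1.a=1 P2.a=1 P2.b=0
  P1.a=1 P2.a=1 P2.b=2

outcome vector order: (P1.a,P2.a,P2.b)
[PSO] allowed = {<0 0 0> <0 0 2> <0 1 0> <0 1 2> <1 0 0> <1 0 2> <1 1 0> <1 1 2>}
PSO∖claimed = {<0 0 0>}

missing: P1.a=0 P2.a=0 P2.b=0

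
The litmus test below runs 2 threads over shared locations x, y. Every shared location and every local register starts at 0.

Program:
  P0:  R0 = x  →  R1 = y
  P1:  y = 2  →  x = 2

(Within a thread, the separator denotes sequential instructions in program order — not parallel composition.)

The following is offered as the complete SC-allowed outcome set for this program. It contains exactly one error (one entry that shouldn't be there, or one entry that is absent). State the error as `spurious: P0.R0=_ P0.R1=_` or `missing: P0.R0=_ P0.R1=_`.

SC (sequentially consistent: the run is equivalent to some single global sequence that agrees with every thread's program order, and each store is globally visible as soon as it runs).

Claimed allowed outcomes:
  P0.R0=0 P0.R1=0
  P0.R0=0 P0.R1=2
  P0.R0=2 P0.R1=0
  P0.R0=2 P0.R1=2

outcome vector order: (P0.R0,P0.R1)
[SC] allowed = {0/0 0/2 2/2}
claimed∖SC = {2/0}

spurious: P0.R0=2 P0.R1=0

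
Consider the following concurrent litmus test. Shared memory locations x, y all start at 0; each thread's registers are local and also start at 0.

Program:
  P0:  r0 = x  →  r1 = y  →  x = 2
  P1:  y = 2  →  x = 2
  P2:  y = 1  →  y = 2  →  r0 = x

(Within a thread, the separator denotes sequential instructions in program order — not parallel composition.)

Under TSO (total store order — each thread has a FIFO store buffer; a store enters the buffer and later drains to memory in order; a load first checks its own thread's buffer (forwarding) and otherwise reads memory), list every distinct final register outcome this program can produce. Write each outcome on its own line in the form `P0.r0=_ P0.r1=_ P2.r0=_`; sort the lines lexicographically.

P0.r0=0 P0.r1=0 P2.r0=0
P0.r0=0 P0.r1=0 P2.r0=2
P0.r0=0 P0.r1=1 P2.r0=0
P0.r0=0 P0.r1=1 P2.r0=2
P0.r0=0 P0.r1=2 P2.r0=0
P0.r0=0 P0.r1=2 P2.r0=2
P0.r0=2 P0.r1=1 P2.r0=0
P0.r0=2 P0.r1=1 P2.r0=2
P0.r0=2 P0.r1=2 P2.r0=0
P0.r0=2 P0.r1=2 P2.r0=2

outcome vector order: (P0.r0,P0.r1,P2.r0)
|TSO outcomes| = 10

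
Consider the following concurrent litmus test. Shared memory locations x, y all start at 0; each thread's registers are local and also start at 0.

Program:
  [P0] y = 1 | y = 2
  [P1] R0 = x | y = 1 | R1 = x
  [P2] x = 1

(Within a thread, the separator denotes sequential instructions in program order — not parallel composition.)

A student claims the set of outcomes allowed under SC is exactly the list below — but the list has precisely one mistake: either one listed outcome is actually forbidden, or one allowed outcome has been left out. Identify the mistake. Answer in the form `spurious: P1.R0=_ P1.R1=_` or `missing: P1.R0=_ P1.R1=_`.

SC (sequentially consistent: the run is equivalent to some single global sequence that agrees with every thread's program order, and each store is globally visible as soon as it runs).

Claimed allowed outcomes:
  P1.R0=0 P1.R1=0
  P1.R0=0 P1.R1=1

missing: P1.R0=1 P1.R1=1

outcome vector order: (P1.R0,P1.R1)
[SC] allowed = {0/0 0/1 1/1}
SC∖claimed = {1/1}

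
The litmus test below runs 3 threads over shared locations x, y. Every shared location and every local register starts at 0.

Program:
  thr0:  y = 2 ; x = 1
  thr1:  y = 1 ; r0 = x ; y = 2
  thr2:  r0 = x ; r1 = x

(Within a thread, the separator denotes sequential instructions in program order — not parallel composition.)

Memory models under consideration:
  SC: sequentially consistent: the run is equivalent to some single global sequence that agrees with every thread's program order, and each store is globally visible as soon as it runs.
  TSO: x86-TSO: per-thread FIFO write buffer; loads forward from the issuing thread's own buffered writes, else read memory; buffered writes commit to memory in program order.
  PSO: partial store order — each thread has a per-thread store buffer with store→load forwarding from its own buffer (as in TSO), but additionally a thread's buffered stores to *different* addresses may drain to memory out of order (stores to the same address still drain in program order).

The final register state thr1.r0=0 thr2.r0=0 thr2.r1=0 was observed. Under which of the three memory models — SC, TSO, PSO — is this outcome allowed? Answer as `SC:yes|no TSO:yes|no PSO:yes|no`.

SC:yes TSO:yes PSO:yes

outcome vector order: (thr1.r0,thr2.r0,thr2.r1)
under SC → <0 0 0>, <0 0 1>, <0 1 1>, <1 0 0>, <1 0 1>, <1 1 1>
under TSO → <0 0 0>, <0 0 1>, <0 1 1>, <1 0 0>, <1 0 1>, <1 1 1>
under PSO → <0 0 0>, <0 0 1>, <0 1 1>, <1 0 0>, <1 0 1>, <1 1 1>
target <0 0 0> ∈ {SC,TSO,PSO}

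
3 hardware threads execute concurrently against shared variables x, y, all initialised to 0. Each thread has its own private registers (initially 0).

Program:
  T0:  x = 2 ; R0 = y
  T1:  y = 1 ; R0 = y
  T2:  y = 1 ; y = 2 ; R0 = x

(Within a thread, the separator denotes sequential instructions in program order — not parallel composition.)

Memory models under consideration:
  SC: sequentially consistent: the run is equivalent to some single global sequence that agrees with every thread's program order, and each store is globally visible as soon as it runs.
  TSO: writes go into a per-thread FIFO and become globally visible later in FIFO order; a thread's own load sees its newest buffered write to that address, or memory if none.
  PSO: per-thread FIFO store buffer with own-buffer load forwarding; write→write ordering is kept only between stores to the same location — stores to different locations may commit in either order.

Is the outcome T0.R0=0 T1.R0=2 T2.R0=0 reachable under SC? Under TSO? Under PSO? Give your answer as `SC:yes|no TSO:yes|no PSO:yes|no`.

outcome vector order: (T0.R0,T1.R0,T2.R0)
SC: 9 outcomes — {(0,1,2); (0,2,2); (1,1,0); (1,1,2); (1,2,2); (2,1,0); (2,1,2); (2,2,0); (2,2,2)}
TSO: 12 outcomes — {(0,1,0); (0,1,2); (0,2,0); (0,2,2); (1,1,0); (1,1,2); (1,2,0); (1,2,2); (2,1,0); (2,1,2); (2,2,0); (2,2,2)}
PSO: 12 outcomes — {(0,1,0); (0,1,2); (0,2,0); (0,2,2); (1,1,0); (1,1,2); (1,2,0); (1,2,2); (2,1,0); (2,1,2); (2,2,0); (2,2,2)}
target (0,2,0) ∈ {TSO,PSO}

SC:no TSO:yes PSO:yes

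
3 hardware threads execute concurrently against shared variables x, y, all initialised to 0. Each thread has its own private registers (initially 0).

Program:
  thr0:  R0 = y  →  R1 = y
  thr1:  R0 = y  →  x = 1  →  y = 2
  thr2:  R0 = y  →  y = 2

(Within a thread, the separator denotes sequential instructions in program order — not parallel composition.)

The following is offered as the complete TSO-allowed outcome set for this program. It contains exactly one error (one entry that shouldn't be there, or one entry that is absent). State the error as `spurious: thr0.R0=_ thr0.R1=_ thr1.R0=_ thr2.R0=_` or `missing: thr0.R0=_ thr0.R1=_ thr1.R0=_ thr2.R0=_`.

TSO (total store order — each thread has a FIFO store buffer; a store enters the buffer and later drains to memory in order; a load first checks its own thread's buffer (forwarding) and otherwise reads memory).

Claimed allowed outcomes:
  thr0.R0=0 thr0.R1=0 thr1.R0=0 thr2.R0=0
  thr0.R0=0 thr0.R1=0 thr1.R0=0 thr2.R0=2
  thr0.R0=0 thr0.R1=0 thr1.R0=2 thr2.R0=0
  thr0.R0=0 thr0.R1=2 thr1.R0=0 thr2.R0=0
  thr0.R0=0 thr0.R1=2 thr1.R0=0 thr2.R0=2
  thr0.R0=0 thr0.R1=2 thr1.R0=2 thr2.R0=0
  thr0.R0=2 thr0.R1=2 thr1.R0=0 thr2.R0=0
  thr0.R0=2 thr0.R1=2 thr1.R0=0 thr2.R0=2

outcome vector order: (thr0.R0,thr0.R1,thr1.R0,thr2.R0)
TSO: 9 outcomes — {(0,0,0,0), (0,0,0,2), (0,0,2,0), (0,2,0,0), (0,2,0,2), (0,2,2,0), (2,2,0,0), (2,2,0,2), (2,2,2,0)}
TSO∖claimed = {(2,2,2,0)}

missing: thr0.R0=2 thr0.R1=2 thr1.R0=2 thr2.R0=0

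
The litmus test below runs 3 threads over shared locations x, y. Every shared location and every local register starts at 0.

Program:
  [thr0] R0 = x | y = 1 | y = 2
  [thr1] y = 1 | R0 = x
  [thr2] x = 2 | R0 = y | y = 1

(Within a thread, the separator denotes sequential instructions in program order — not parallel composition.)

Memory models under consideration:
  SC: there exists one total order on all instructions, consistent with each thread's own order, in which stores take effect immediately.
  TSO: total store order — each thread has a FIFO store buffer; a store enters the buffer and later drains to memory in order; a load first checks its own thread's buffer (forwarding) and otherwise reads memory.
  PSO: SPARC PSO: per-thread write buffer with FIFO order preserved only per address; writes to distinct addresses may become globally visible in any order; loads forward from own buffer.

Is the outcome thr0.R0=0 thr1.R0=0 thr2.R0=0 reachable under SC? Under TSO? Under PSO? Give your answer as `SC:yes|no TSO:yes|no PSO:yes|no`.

outcome vector order: (thr0.R0,thr1.R0,thr2.R0)
[SC] allowed = {001 002 020 021 022 201 202 220 221 222}
[TSO] allowed = {000 001 002 020 021 022 200 201 202 220 221 222}
[PSO] allowed = {000 001 002 020 021 022 200 201 202 220 221 222}
target 000 ∈ {TSO,PSO}

SC:no TSO:yes PSO:yes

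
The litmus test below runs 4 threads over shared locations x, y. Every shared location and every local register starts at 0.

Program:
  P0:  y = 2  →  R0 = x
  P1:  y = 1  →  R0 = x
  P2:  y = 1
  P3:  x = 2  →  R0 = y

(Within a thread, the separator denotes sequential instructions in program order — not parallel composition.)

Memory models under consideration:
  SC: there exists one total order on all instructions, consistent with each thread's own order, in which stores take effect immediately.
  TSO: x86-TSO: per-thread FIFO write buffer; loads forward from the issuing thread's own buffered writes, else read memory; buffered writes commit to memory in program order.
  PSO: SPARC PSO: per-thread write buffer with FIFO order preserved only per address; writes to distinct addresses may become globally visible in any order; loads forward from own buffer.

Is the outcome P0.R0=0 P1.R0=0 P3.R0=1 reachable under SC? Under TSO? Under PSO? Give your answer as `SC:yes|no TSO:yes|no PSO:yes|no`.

outcome vector order: (P0.R0,P1.R0,P3.R0)
under SC → <0 0 1>, <0 0 2>, <0 2 1>, <0 2 2>, <2 0 1>, <2 0 2>, <2 2 0>, <2 2 1>, <2 2 2>
under TSO → <0 0 0>, <0 0 1>, <0 0 2>, <0 2 0>, <0 2 1>, <0 2 2>, <2 0 0>, <2 0 1>, <2 0 2>, <2 2 0>, <2 2 1>, <2 2 2>
under PSO → <0 0 0>, <0 0 1>, <0 0 2>, <0 2 0>, <0 2 1>, <0 2 2>, <2 0 0>, <2 0 1>, <2 0 2>, <2 2 0>, <2 2 1>, <2 2 2>
target <0 0 1> ∈ {SC,TSO,PSO}

SC:yes TSO:yes PSO:yes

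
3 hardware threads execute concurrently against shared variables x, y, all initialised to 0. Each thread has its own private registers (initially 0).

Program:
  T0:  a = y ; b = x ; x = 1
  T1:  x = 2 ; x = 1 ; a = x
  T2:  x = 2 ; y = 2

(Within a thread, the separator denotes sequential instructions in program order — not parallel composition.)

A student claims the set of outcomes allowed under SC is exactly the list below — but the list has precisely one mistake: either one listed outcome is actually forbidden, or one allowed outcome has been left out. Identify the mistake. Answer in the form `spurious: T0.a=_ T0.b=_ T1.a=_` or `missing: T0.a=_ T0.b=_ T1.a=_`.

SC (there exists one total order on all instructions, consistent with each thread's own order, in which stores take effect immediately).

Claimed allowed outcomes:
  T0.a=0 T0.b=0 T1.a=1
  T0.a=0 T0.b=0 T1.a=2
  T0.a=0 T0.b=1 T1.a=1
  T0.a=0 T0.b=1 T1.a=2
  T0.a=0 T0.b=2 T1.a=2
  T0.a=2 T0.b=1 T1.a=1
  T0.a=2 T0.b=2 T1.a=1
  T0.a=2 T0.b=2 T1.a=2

missing: T0.a=0 T0.b=2 T1.a=1

outcome vector order: (T0.a,T0.b,T1.a)
SC: 9 outcomes — {0/0/1, 0/0/2, 0/1/1, 0/1/2, 0/2/1, 0/2/2, 2/1/1, 2/2/1, 2/2/2}
SC∖claimed = {0/2/1}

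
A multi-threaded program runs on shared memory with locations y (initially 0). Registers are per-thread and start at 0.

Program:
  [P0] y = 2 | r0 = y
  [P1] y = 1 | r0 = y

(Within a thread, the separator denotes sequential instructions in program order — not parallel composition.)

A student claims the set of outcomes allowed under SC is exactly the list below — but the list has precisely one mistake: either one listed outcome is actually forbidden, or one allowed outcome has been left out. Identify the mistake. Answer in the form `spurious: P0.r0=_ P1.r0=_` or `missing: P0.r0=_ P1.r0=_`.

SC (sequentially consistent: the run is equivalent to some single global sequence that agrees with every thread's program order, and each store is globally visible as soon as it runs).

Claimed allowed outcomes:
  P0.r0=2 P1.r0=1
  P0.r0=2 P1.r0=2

missing: P0.r0=1 P1.r0=1

outcome vector order: (P0.r0,P1.r0)
under SC → 11; 21; 22
SC∖claimed = {11}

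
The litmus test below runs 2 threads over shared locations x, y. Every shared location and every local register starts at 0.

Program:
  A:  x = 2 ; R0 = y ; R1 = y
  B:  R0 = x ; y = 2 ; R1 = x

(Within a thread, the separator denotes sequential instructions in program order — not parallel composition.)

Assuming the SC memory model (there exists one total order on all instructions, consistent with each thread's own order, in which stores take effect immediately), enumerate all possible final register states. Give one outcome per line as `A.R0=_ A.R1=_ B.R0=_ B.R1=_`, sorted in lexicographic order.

outcome vector order: (A.R0,A.R1,B.R0,B.R1)
|SC outcomes| = 7

A.R0=0 A.R1=0 B.R0=0 B.R1=2
A.R0=0 A.R1=0 B.R0=2 B.R1=2
A.R0=0 A.R1=2 B.R0=0 B.R1=2
A.R0=0 A.R1=2 B.R0=2 B.R1=2
A.R0=2 A.R1=2 B.R0=0 B.R1=0
A.R0=2 A.R1=2 B.R0=0 B.R1=2
A.R0=2 A.R1=2 B.R0=2 B.R1=2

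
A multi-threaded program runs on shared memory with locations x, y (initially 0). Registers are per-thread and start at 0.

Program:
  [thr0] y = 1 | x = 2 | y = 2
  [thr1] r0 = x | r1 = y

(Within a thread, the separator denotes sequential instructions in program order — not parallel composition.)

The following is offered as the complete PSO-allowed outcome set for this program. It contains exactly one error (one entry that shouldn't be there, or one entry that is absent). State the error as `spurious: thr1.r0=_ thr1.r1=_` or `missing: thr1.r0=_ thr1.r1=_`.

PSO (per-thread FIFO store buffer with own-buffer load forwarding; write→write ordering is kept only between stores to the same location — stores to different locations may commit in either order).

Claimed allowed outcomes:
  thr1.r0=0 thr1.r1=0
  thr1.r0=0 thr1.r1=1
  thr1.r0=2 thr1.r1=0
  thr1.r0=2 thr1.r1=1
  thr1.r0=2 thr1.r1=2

missing: thr1.r0=0 thr1.r1=2

outcome vector order: (thr1.r0,thr1.r1)
PSO: 6 outcomes — {0/0, 0/1, 0/2, 2/0, 2/1, 2/2}
PSO∖claimed = {0/2}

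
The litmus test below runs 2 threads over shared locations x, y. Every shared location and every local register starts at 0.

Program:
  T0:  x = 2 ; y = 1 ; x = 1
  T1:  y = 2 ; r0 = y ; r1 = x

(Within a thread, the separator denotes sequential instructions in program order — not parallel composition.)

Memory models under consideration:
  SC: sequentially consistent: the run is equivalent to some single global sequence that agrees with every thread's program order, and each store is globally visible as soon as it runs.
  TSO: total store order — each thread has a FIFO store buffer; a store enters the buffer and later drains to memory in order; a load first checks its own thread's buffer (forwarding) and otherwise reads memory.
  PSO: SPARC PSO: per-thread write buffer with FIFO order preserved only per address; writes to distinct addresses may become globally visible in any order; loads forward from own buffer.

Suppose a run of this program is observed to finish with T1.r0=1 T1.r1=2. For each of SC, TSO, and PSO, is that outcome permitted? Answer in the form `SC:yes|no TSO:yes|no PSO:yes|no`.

outcome vector order: (T1.r0,T1.r1)
[SC] allowed = {(1,1); (1,2); (2,0); (2,1); (2,2)}
[TSO] allowed = {(1,1); (1,2); (2,0); (2,1); (2,2)}
[PSO] allowed = {(1,0); (1,1); (1,2); (2,0); (2,1); (2,2)}
target (1,2) ∈ {SC,TSO,PSO}

SC:yes TSO:yes PSO:yes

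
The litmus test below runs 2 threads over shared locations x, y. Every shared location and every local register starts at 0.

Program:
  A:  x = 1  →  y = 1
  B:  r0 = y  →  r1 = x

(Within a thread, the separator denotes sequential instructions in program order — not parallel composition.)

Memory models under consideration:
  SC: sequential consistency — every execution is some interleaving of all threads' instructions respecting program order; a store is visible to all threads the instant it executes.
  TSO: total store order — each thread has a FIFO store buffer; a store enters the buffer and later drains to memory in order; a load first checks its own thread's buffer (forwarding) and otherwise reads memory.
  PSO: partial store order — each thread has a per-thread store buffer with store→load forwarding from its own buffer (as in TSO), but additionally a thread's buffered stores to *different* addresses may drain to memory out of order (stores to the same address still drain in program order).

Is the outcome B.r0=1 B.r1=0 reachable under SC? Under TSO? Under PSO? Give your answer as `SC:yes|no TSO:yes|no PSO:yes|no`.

outcome vector order: (B.r0,B.r1)
under SC → <0 0>, <0 1>, <1 1>
under TSO → <0 0>, <0 1>, <1 1>
under PSO → <0 0>, <0 1>, <1 0>, <1 1>
target <1 0> ∈ {PSO}

SC:no TSO:no PSO:yes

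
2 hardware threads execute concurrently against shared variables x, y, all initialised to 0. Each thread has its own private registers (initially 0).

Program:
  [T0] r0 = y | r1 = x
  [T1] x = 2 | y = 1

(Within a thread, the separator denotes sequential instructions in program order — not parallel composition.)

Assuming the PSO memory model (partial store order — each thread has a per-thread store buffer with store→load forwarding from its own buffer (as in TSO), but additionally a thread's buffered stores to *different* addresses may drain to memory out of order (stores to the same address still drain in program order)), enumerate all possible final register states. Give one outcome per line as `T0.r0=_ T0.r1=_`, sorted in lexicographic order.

T0.r0=0 T0.r1=0
T0.r0=0 T0.r1=2
T0.r0=1 T0.r1=0
T0.r0=1 T0.r1=2

outcome vector order: (T0.r0,T0.r1)
|PSO outcomes| = 4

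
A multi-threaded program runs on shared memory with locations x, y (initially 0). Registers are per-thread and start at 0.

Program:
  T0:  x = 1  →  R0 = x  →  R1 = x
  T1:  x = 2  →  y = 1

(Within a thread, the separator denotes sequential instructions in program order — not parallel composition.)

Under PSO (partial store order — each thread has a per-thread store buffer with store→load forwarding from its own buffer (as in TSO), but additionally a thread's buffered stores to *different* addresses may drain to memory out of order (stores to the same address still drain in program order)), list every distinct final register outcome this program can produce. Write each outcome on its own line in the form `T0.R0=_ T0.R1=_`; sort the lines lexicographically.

T0.R0=1 T0.R1=1
T0.R0=1 T0.R1=2
T0.R0=2 T0.R1=2

outcome vector order: (T0.R0,T0.R1)
|PSO outcomes| = 3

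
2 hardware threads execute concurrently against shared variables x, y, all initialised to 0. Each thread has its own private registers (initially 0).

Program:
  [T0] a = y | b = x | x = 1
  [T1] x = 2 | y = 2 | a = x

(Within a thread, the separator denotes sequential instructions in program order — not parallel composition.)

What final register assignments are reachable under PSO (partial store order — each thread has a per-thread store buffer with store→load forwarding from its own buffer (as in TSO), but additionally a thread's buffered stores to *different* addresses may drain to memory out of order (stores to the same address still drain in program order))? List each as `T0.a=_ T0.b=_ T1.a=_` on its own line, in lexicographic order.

T0.a=0 T0.b=0 T1.a=1
T0.a=0 T0.b=0 T1.a=2
T0.a=0 T0.b=2 T1.a=1
T0.a=0 T0.b=2 T1.a=2
T0.a=2 T0.b=0 T1.a=1
T0.a=2 T0.b=0 T1.a=2
T0.a=2 T0.b=2 T1.a=1
T0.a=2 T0.b=2 T1.a=2

outcome vector order: (T0.a,T0.b,T1.a)
|PSO outcomes| = 8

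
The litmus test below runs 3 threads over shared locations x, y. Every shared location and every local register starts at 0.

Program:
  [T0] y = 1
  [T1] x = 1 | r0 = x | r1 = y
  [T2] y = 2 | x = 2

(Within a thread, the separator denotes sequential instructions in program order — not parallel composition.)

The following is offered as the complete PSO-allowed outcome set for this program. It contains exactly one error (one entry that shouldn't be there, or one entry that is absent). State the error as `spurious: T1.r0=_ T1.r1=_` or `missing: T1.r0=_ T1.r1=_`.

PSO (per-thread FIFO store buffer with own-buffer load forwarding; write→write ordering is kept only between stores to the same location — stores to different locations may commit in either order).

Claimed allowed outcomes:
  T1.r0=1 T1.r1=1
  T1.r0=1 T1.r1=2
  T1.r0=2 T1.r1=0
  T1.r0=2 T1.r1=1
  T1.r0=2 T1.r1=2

missing: T1.r0=1 T1.r1=0

outcome vector order: (T1.r0,T1.r1)
PSO: 6 outcomes — {<1 0> <1 1> <1 2> <2 0> <2 1> <2 2>}
PSO∖claimed = {<1 0>}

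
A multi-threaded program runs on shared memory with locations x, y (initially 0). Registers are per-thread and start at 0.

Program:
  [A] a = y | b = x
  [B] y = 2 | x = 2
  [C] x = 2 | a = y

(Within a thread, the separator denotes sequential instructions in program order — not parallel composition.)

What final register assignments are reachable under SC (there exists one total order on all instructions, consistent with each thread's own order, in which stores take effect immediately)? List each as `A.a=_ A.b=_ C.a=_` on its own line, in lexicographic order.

A.a=0 A.b=0 C.a=0
A.a=0 A.b=0 C.a=2
A.a=0 A.b=2 C.a=0
A.a=0 A.b=2 C.a=2
A.a=2 A.b=0 C.a=2
A.a=2 A.b=2 C.a=0
A.a=2 A.b=2 C.a=2

outcome vector order: (A.a,A.b,C.a)
|SC outcomes| = 7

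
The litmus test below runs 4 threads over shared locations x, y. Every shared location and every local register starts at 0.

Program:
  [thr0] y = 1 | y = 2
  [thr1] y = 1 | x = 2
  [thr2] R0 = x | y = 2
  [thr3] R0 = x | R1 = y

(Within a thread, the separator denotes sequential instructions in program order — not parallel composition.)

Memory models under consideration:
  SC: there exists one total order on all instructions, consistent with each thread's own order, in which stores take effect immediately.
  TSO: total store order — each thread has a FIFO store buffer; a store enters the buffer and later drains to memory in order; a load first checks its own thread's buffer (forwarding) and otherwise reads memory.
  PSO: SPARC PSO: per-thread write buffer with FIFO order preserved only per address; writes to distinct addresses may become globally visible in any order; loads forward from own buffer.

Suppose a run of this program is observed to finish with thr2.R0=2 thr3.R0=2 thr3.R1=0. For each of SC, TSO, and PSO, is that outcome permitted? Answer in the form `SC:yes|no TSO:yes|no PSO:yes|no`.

outcome vector order: (thr2.R0,thr3.R0,thr3.R1)
[SC] allowed = {(0,0,0), (0,0,1), (0,0,2), (0,2,1), (0,2,2), (2,0,0), (2,0,1), (2,0,2), (2,2,1), (2,2,2)}
[TSO] allowed = {(0,0,0), (0,0,1), (0,0,2), (0,2,1), (0,2,2), (2,0,0), (2,0,1), (2,0,2), (2,2,1), (2,2,2)}
[PSO] allowed = {(0,0,0), (0,0,1), (0,0,2), (0,2,0), (0,2,1), (0,2,2), (2,0,0), (2,0,1), (2,0,2), (2,2,0), (2,2,1), (2,2,2)}
target (2,2,0) ∈ {PSO}

SC:no TSO:no PSO:yes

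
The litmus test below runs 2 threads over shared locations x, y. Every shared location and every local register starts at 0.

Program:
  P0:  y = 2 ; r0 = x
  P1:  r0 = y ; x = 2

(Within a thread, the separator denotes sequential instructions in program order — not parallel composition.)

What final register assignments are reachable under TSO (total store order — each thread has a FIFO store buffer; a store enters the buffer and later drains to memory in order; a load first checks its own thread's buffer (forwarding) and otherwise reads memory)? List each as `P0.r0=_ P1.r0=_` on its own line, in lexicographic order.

P0.r0=0 P1.r0=0
P0.r0=0 P1.r0=2
P0.r0=2 P1.r0=0
P0.r0=2 P1.r0=2

outcome vector order: (P0.r0,P1.r0)
|TSO outcomes| = 4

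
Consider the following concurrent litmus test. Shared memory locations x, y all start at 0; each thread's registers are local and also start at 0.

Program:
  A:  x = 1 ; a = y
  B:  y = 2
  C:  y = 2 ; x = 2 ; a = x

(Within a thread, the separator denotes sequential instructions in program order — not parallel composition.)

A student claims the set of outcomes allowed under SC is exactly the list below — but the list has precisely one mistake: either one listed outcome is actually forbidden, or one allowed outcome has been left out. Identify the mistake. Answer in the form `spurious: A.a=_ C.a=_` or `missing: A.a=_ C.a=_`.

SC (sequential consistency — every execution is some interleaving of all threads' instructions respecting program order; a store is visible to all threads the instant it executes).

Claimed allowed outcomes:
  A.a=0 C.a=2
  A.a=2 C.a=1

outcome vector order: (A.a,C.a)
[SC] allowed = {(0,2), (2,1), (2,2)}
SC∖claimed = {(2,2)}

missing: A.a=2 C.a=2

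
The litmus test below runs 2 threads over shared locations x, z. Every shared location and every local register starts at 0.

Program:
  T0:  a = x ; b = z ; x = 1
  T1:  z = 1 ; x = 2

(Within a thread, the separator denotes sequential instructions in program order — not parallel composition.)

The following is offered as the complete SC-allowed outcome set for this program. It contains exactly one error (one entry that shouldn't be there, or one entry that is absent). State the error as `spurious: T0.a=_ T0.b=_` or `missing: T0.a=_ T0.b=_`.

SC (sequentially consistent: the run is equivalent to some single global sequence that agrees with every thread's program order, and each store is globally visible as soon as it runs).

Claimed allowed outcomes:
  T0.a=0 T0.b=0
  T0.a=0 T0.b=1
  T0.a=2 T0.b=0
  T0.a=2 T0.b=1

outcome vector order: (T0.a,T0.b)
under SC → <0 0> <0 1> <2 1>
claimed∖SC = {<2 0>}

spurious: T0.a=2 T0.b=0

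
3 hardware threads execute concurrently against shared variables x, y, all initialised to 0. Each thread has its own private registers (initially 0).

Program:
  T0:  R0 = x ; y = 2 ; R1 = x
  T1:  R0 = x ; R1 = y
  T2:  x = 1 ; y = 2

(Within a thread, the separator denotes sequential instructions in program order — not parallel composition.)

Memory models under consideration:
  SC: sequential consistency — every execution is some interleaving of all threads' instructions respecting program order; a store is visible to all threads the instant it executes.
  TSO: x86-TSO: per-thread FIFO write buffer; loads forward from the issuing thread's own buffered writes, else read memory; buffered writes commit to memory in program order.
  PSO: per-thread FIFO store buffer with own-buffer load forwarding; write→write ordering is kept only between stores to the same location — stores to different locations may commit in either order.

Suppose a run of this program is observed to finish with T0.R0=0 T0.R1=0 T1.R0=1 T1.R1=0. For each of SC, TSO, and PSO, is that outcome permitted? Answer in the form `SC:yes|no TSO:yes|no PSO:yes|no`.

SC:no TSO:yes PSO:yes

outcome vector order: (T0.R0,T0.R1,T1.R0,T1.R1)
under SC → 0/0/0/0; 0/0/0/2; 0/0/1/2; 0/1/0/0; 0/1/0/2; 0/1/1/0; 0/1/1/2; 1/1/0/0; 1/1/0/2; 1/1/1/0; 1/1/1/2
under TSO → 0/0/0/0; 0/0/0/2; 0/0/1/0; 0/0/1/2; 0/1/0/0; 0/1/0/2; 0/1/1/0; 0/1/1/2; 1/1/0/0; 1/1/0/2; 1/1/1/0; 1/1/1/2
under PSO → 0/0/0/0; 0/0/0/2; 0/0/1/0; 0/0/1/2; 0/1/0/0; 0/1/0/2; 0/1/1/0; 0/1/1/2; 1/1/0/0; 1/1/0/2; 1/1/1/0; 1/1/1/2
target 0/0/1/0 ∈ {TSO,PSO}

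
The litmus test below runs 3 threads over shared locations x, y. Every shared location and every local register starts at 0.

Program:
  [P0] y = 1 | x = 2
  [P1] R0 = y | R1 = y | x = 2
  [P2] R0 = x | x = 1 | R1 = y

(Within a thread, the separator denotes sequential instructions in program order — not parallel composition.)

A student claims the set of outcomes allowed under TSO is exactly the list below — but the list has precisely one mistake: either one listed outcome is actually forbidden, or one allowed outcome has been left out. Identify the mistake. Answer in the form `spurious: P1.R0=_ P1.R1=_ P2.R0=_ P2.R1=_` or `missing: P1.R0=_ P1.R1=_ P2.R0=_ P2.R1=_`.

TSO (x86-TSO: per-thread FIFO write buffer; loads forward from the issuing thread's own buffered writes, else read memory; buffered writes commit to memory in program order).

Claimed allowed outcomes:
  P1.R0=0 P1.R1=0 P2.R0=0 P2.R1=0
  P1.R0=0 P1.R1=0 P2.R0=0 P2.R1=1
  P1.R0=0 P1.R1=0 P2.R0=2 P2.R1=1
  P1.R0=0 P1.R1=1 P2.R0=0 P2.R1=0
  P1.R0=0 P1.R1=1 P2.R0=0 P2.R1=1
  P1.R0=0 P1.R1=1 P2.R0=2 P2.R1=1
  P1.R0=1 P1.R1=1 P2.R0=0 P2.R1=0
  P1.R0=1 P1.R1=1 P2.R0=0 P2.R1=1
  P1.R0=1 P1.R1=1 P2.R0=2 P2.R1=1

outcome vector order: (P1.R0,P1.R1,P2.R0,P2.R1)
under TSO → (0,0,0,0) (0,0,0,1) (0,0,2,0) (0,0,2,1) (0,1,0,0) (0,1,0,1) (0,1,2,1) (1,1,0,0) (1,1,0,1) (1,1,2,1)
TSO∖claimed = {(0,0,2,0)}

missing: P1.R0=0 P1.R1=0 P2.R0=2 P2.R1=0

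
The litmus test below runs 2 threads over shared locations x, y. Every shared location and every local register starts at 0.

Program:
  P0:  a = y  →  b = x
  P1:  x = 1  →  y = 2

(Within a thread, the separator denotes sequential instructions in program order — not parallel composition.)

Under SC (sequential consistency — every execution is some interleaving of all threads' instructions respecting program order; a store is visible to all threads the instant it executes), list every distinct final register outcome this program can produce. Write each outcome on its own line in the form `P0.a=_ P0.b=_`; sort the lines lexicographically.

P0.a=0 P0.b=0
P0.a=0 P0.b=1
P0.a=2 P0.b=1

outcome vector order: (P0.a,P0.b)
|SC outcomes| = 3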